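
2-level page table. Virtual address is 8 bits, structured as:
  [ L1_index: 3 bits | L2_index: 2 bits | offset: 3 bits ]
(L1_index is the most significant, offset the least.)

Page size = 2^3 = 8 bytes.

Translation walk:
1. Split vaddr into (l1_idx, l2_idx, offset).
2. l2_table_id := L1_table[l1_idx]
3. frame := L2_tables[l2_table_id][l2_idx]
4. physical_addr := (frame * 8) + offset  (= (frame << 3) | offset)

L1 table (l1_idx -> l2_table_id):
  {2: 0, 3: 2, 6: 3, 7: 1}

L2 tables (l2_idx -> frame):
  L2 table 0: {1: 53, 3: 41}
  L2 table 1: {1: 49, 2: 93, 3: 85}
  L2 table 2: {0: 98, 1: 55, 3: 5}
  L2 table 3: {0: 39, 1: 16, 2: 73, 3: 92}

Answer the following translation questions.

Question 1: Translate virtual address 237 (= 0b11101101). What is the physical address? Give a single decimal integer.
vaddr = 237 = 0b11101101
Split: l1_idx=7, l2_idx=1, offset=5
L1[7] = 1
L2[1][1] = 49
paddr = 49 * 8 + 5 = 397

Answer: 397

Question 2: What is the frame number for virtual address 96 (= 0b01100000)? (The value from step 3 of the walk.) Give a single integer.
vaddr = 96: l1_idx=3, l2_idx=0
L1[3] = 2; L2[2][0] = 98

Answer: 98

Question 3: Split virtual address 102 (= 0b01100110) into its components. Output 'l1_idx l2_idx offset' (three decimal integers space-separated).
Answer: 3 0 6

Derivation:
vaddr = 102 = 0b01100110
  top 3 bits -> l1_idx = 3
  next 2 bits -> l2_idx = 0
  bottom 3 bits -> offset = 6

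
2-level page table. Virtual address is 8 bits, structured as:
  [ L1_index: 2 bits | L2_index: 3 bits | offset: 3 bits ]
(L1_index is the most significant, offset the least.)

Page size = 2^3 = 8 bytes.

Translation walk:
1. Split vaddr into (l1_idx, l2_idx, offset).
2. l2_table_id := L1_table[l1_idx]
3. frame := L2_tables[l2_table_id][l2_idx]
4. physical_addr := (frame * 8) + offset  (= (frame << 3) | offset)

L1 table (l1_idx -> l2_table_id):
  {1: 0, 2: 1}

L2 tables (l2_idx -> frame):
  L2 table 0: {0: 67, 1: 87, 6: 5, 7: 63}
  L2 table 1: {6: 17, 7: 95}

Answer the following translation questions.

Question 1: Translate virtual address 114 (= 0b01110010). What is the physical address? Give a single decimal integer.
vaddr = 114 = 0b01110010
Split: l1_idx=1, l2_idx=6, offset=2
L1[1] = 0
L2[0][6] = 5
paddr = 5 * 8 + 2 = 42

Answer: 42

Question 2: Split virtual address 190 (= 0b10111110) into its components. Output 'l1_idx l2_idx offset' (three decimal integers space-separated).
Answer: 2 7 6

Derivation:
vaddr = 190 = 0b10111110
  top 2 bits -> l1_idx = 2
  next 3 bits -> l2_idx = 7
  bottom 3 bits -> offset = 6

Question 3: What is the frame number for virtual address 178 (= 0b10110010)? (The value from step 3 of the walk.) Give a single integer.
Answer: 17

Derivation:
vaddr = 178: l1_idx=2, l2_idx=6
L1[2] = 1; L2[1][6] = 17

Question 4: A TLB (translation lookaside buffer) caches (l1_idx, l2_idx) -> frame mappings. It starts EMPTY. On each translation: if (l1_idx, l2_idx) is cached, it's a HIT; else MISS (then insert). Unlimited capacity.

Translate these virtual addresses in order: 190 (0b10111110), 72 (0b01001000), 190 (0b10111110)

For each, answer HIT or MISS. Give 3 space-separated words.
Answer: MISS MISS HIT

Derivation:
vaddr=190: (2,7) not in TLB -> MISS, insert
vaddr=72: (1,1) not in TLB -> MISS, insert
vaddr=190: (2,7) in TLB -> HIT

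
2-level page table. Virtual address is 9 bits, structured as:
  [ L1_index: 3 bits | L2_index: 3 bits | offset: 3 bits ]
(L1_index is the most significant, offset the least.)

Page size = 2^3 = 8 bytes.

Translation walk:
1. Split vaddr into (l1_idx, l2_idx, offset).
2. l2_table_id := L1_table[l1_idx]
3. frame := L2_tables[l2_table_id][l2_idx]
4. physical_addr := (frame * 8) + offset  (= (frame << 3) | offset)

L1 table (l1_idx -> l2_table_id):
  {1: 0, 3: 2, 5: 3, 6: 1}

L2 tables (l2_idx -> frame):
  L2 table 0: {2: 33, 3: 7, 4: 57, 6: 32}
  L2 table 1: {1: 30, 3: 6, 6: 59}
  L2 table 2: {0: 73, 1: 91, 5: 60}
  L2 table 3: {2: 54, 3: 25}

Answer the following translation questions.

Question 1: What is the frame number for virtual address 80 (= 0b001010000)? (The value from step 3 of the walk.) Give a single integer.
Answer: 33

Derivation:
vaddr = 80: l1_idx=1, l2_idx=2
L1[1] = 0; L2[0][2] = 33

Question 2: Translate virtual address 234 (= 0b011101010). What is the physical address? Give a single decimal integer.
Answer: 482

Derivation:
vaddr = 234 = 0b011101010
Split: l1_idx=3, l2_idx=5, offset=2
L1[3] = 2
L2[2][5] = 60
paddr = 60 * 8 + 2 = 482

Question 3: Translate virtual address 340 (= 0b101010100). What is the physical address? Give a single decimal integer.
Answer: 436

Derivation:
vaddr = 340 = 0b101010100
Split: l1_idx=5, l2_idx=2, offset=4
L1[5] = 3
L2[3][2] = 54
paddr = 54 * 8 + 4 = 436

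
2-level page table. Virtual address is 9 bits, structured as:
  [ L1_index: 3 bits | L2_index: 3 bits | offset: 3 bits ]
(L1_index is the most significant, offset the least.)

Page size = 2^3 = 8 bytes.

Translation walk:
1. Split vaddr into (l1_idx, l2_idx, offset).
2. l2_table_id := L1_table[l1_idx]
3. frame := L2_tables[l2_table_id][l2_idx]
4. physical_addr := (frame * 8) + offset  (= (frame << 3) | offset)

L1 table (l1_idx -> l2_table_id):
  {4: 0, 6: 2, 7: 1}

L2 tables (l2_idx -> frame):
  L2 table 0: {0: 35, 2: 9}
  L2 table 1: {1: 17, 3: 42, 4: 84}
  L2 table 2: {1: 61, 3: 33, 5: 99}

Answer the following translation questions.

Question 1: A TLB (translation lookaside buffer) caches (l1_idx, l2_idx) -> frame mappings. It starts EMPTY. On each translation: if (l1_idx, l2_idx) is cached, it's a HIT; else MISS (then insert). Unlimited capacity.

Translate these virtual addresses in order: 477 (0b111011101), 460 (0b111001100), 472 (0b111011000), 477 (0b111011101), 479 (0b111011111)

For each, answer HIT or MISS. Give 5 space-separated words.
Answer: MISS MISS HIT HIT HIT

Derivation:
vaddr=477: (7,3) not in TLB -> MISS, insert
vaddr=460: (7,1) not in TLB -> MISS, insert
vaddr=472: (7,3) in TLB -> HIT
vaddr=477: (7,3) in TLB -> HIT
vaddr=479: (7,3) in TLB -> HIT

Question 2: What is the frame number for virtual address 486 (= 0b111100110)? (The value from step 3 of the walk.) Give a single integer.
Answer: 84

Derivation:
vaddr = 486: l1_idx=7, l2_idx=4
L1[7] = 1; L2[1][4] = 84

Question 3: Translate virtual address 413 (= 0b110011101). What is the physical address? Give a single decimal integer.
Answer: 269

Derivation:
vaddr = 413 = 0b110011101
Split: l1_idx=6, l2_idx=3, offset=5
L1[6] = 2
L2[2][3] = 33
paddr = 33 * 8 + 5 = 269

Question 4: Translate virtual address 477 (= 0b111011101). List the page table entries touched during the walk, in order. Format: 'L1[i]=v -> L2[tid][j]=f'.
vaddr = 477 = 0b111011101
Split: l1_idx=7, l2_idx=3, offset=5

Answer: L1[7]=1 -> L2[1][3]=42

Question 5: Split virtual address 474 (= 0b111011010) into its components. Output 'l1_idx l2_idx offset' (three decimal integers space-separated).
vaddr = 474 = 0b111011010
  top 3 bits -> l1_idx = 7
  next 3 bits -> l2_idx = 3
  bottom 3 bits -> offset = 2

Answer: 7 3 2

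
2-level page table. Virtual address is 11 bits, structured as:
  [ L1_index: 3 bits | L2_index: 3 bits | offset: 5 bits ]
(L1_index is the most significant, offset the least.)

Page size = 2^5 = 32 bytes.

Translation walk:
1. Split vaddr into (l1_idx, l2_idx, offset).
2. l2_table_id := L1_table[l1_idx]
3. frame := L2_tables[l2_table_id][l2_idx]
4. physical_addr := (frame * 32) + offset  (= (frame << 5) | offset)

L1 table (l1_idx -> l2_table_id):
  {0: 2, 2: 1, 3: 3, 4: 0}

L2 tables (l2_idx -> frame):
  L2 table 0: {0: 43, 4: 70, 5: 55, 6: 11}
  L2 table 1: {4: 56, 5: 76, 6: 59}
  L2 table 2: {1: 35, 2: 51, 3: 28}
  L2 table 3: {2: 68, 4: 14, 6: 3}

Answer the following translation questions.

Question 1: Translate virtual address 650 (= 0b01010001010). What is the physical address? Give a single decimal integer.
vaddr = 650 = 0b01010001010
Split: l1_idx=2, l2_idx=4, offset=10
L1[2] = 1
L2[1][4] = 56
paddr = 56 * 32 + 10 = 1802

Answer: 1802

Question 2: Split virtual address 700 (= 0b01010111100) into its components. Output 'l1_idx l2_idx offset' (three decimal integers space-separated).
Answer: 2 5 28

Derivation:
vaddr = 700 = 0b01010111100
  top 3 bits -> l1_idx = 2
  next 3 bits -> l2_idx = 5
  bottom 5 bits -> offset = 28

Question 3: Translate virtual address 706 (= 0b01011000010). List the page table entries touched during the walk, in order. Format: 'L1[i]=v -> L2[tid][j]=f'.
vaddr = 706 = 0b01011000010
Split: l1_idx=2, l2_idx=6, offset=2

Answer: L1[2]=1 -> L2[1][6]=59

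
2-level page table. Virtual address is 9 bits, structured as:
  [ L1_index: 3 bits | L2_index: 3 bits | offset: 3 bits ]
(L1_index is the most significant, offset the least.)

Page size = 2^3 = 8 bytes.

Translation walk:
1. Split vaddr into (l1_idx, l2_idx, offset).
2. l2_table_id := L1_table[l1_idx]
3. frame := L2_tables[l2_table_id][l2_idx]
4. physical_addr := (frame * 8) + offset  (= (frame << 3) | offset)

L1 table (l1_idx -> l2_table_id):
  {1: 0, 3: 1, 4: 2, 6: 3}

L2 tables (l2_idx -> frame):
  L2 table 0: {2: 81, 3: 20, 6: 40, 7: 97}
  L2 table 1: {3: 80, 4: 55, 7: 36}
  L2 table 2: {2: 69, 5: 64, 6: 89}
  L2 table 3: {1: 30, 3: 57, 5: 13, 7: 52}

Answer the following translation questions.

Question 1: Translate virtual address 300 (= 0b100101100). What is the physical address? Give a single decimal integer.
Answer: 516

Derivation:
vaddr = 300 = 0b100101100
Split: l1_idx=4, l2_idx=5, offset=4
L1[4] = 2
L2[2][5] = 64
paddr = 64 * 8 + 4 = 516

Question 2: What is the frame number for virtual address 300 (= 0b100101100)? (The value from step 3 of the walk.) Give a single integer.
vaddr = 300: l1_idx=4, l2_idx=5
L1[4] = 2; L2[2][5] = 64

Answer: 64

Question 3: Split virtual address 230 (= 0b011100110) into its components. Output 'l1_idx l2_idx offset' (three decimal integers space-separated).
vaddr = 230 = 0b011100110
  top 3 bits -> l1_idx = 3
  next 3 bits -> l2_idx = 4
  bottom 3 bits -> offset = 6

Answer: 3 4 6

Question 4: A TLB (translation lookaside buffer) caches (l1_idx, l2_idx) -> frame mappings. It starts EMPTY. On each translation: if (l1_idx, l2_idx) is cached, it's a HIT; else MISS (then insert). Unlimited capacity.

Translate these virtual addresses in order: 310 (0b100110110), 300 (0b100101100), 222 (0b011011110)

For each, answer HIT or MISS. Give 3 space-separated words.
vaddr=310: (4,6) not in TLB -> MISS, insert
vaddr=300: (4,5) not in TLB -> MISS, insert
vaddr=222: (3,3) not in TLB -> MISS, insert

Answer: MISS MISS MISS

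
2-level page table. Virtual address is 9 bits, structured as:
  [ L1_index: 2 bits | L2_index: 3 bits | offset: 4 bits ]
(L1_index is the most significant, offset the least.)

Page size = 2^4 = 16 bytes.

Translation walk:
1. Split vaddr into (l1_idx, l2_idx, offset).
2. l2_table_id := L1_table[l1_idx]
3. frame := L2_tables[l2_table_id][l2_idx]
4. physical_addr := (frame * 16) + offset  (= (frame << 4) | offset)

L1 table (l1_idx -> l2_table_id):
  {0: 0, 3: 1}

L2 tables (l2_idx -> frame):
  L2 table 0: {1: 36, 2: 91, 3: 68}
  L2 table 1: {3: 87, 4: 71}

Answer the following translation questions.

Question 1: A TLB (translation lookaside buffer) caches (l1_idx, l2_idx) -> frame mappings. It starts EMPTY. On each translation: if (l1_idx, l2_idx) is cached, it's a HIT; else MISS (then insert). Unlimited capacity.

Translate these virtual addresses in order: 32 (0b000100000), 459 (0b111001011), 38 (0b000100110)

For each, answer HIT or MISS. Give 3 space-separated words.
Answer: MISS MISS HIT

Derivation:
vaddr=32: (0,2) not in TLB -> MISS, insert
vaddr=459: (3,4) not in TLB -> MISS, insert
vaddr=38: (0,2) in TLB -> HIT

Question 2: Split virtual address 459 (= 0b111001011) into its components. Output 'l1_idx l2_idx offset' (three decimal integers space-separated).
vaddr = 459 = 0b111001011
  top 2 bits -> l1_idx = 3
  next 3 bits -> l2_idx = 4
  bottom 4 bits -> offset = 11

Answer: 3 4 11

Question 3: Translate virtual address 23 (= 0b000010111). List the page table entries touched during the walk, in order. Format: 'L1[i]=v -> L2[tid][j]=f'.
Answer: L1[0]=0 -> L2[0][1]=36

Derivation:
vaddr = 23 = 0b000010111
Split: l1_idx=0, l2_idx=1, offset=7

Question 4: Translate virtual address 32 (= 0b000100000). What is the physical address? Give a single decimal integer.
vaddr = 32 = 0b000100000
Split: l1_idx=0, l2_idx=2, offset=0
L1[0] = 0
L2[0][2] = 91
paddr = 91 * 16 + 0 = 1456

Answer: 1456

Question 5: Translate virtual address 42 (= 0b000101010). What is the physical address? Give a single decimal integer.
vaddr = 42 = 0b000101010
Split: l1_idx=0, l2_idx=2, offset=10
L1[0] = 0
L2[0][2] = 91
paddr = 91 * 16 + 10 = 1466

Answer: 1466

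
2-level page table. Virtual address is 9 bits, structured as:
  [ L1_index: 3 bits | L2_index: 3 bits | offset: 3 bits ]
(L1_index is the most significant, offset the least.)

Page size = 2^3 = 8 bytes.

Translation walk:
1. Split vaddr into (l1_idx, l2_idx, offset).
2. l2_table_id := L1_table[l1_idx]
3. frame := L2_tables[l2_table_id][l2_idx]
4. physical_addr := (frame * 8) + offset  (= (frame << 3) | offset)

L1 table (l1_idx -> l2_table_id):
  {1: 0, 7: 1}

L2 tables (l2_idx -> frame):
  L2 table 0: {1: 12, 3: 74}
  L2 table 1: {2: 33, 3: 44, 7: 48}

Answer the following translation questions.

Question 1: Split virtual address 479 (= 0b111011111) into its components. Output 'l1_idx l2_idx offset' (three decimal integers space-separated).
vaddr = 479 = 0b111011111
  top 3 bits -> l1_idx = 7
  next 3 bits -> l2_idx = 3
  bottom 3 bits -> offset = 7

Answer: 7 3 7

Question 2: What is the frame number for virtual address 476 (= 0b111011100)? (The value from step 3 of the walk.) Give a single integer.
Answer: 44

Derivation:
vaddr = 476: l1_idx=7, l2_idx=3
L1[7] = 1; L2[1][3] = 44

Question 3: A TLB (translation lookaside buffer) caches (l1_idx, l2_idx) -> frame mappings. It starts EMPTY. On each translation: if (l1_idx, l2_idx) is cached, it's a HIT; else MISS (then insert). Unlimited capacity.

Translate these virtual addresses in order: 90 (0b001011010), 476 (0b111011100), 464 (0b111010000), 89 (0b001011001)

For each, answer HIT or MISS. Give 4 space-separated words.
Answer: MISS MISS MISS HIT

Derivation:
vaddr=90: (1,3) not in TLB -> MISS, insert
vaddr=476: (7,3) not in TLB -> MISS, insert
vaddr=464: (7,2) not in TLB -> MISS, insert
vaddr=89: (1,3) in TLB -> HIT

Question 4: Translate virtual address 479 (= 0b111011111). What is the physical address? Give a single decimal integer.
Answer: 359

Derivation:
vaddr = 479 = 0b111011111
Split: l1_idx=7, l2_idx=3, offset=7
L1[7] = 1
L2[1][3] = 44
paddr = 44 * 8 + 7 = 359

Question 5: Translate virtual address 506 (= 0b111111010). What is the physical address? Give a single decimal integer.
vaddr = 506 = 0b111111010
Split: l1_idx=7, l2_idx=7, offset=2
L1[7] = 1
L2[1][7] = 48
paddr = 48 * 8 + 2 = 386

Answer: 386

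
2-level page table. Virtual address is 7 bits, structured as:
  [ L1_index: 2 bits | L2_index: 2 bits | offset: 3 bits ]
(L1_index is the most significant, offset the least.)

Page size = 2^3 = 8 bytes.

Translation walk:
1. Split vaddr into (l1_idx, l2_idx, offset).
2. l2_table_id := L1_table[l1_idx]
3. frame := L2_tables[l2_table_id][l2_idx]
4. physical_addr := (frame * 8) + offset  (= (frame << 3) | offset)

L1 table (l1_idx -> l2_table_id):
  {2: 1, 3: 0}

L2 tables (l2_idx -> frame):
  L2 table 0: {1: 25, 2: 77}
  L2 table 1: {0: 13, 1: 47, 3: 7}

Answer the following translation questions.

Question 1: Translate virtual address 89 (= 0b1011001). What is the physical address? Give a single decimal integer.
Answer: 57

Derivation:
vaddr = 89 = 0b1011001
Split: l1_idx=2, l2_idx=3, offset=1
L1[2] = 1
L2[1][3] = 7
paddr = 7 * 8 + 1 = 57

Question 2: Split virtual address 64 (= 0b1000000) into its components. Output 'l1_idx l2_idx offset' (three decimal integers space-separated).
Answer: 2 0 0

Derivation:
vaddr = 64 = 0b1000000
  top 2 bits -> l1_idx = 2
  next 2 bits -> l2_idx = 0
  bottom 3 bits -> offset = 0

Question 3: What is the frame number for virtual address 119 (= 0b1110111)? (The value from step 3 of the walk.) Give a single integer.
Answer: 77

Derivation:
vaddr = 119: l1_idx=3, l2_idx=2
L1[3] = 0; L2[0][2] = 77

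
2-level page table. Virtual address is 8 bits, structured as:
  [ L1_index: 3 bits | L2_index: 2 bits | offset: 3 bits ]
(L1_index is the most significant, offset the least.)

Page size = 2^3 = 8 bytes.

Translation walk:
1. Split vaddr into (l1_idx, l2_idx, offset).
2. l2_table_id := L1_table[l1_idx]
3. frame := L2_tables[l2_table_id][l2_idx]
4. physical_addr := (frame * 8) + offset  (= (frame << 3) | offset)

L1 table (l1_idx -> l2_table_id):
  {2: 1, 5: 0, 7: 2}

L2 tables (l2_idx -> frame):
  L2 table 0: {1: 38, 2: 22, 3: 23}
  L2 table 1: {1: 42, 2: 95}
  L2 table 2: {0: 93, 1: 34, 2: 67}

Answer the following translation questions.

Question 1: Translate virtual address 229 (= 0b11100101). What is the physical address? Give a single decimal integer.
Answer: 749

Derivation:
vaddr = 229 = 0b11100101
Split: l1_idx=7, l2_idx=0, offset=5
L1[7] = 2
L2[2][0] = 93
paddr = 93 * 8 + 5 = 749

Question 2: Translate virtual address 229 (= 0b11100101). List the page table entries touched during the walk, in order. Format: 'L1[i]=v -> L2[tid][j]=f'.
vaddr = 229 = 0b11100101
Split: l1_idx=7, l2_idx=0, offset=5

Answer: L1[7]=2 -> L2[2][0]=93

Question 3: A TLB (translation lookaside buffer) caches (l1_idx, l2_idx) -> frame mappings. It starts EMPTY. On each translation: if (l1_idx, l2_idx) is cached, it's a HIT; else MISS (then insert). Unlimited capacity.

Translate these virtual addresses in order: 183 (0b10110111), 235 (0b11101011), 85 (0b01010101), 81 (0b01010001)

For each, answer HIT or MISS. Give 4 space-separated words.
vaddr=183: (5,2) not in TLB -> MISS, insert
vaddr=235: (7,1) not in TLB -> MISS, insert
vaddr=85: (2,2) not in TLB -> MISS, insert
vaddr=81: (2,2) in TLB -> HIT

Answer: MISS MISS MISS HIT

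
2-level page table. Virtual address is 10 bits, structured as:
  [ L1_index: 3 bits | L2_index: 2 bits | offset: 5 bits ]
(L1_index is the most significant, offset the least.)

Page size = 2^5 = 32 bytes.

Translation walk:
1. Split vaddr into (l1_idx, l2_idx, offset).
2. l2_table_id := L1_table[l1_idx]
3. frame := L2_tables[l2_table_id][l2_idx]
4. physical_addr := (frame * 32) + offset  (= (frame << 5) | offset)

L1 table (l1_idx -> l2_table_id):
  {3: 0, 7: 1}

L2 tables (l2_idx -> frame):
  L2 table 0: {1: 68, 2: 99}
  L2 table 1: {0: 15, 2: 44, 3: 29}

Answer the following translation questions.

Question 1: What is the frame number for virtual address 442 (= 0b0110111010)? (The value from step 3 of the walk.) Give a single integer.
Answer: 68

Derivation:
vaddr = 442: l1_idx=3, l2_idx=1
L1[3] = 0; L2[0][1] = 68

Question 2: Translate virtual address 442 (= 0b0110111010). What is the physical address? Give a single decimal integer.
Answer: 2202

Derivation:
vaddr = 442 = 0b0110111010
Split: l1_idx=3, l2_idx=1, offset=26
L1[3] = 0
L2[0][1] = 68
paddr = 68 * 32 + 26 = 2202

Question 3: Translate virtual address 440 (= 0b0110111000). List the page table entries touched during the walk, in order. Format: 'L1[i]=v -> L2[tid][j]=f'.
vaddr = 440 = 0b0110111000
Split: l1_idx=3, l2_idx=1, offset=24

Answer: L1[3]=0 -> L2[0][1]=68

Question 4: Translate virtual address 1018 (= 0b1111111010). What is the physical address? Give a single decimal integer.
Answer: 954

Derivation:
vaddr = 1018 = 0b1111111010
Split: l1_idx=7, l2_idx=3, offset=26
L1[7] = 1
L2[1][3] = 29
paddr = 29 * 32 + 26 = 954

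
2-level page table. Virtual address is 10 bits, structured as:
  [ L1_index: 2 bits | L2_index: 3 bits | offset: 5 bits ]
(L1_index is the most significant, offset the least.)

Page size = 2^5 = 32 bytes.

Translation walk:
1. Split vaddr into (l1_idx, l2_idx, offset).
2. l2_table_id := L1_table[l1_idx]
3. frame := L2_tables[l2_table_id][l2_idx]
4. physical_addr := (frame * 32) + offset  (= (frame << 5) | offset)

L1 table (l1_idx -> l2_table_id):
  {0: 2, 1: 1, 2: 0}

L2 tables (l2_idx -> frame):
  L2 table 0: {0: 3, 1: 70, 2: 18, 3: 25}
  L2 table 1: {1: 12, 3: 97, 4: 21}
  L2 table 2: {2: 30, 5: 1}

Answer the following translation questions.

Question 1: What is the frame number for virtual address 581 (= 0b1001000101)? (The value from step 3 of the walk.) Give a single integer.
vaddr = 581: l1_idx=2, l2_idx=2
L1[2] = 0; L2[0][2] = 18

Answer: 18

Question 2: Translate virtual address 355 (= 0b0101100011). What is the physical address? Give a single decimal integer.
Answer: 3107

Derivation:
vaddr = 355 = 0b0101100011
Split: l1_idx=1, l2_idx=3, offset=3
L1[1] = 1
L2[1][3] = 97
paddr = 97 * 32 + 3 = 3107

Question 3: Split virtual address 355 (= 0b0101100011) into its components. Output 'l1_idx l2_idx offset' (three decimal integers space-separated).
vaddr = 355 = 0b0101100011
  top 2 bits -> l1_idx = 1
  next 3 bits -> l2_idx = 3
  bottom 5 bits -> offset = 3

Answer: 1 3 3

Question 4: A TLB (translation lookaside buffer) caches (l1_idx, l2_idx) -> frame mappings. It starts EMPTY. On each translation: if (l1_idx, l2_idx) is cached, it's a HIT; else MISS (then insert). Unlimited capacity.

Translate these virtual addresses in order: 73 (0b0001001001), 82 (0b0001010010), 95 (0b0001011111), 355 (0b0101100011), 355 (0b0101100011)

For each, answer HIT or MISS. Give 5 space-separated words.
Answer: MISS HIT HIT MISS HIT

Derivation:
vaddr=73: (0,2) not in TLB -> MISS, insert
vaddr=82: (0,2) in TLB -> HIT
vaddr=95: (0,2) in TLB -> HIT
vaddr=355: (1,3) not in TLB -> MISS, insert
vaddr=355: (1,3) in TLB -> HIT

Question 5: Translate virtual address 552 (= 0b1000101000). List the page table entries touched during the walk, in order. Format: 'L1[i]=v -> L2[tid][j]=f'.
vaddr = 552 = 0b1000101000
Split: l1_idx=2, l2_idx=1, offset=8

Answer: L1[2]=0 -> L2[0][1]=70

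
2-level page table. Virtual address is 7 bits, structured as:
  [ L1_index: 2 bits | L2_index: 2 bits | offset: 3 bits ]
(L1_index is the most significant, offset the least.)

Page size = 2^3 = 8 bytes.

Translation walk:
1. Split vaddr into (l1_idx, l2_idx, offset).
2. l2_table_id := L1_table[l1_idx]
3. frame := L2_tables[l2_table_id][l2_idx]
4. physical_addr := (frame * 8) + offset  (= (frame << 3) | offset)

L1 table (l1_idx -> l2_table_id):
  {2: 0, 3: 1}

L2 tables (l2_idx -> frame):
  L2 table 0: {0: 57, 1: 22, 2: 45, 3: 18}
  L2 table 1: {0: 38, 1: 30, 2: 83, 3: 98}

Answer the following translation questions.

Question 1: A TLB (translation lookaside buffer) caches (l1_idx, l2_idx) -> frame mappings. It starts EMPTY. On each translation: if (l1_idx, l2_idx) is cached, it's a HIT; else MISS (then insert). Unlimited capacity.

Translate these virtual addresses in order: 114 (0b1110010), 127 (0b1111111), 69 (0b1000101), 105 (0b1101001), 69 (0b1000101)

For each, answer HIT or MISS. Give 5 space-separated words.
Answer: MISS MISS MISS MISS HIT

Derivation:
vaddr=114: (3,2) not in TLB -> MISS, insert
vaddr=127: (3,3) not in TLB -> MISS, insert
vaddr=69: (2,0) not in TLB -> MISS, insert
vaddr=105: (3,1) not in TLB -> MISS, insert
vaddr=69: (2,0) in TLB -> HIT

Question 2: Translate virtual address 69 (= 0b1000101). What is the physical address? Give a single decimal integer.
Answer: 461

Derivation:
vaddr = 69 = 0b1000101
Split: l1_idx=2, l2_idx=0, offset=5
L1[2] = 0
L2[0][0] = 57
paddr = 57 * 8 + 5 = 461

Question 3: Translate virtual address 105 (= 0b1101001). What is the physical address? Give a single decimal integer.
Answer: 241

Derivation:
vaddr = 105 = 0b1101001
Split: l1_idx=3, l2_idx=1, offset=1
L1[3] = 1
L2[1][1] = 30
paddr = 30 * 8 + 1 = 241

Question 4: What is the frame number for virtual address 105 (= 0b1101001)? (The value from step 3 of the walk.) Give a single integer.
vaddr = 105: l1_idx=3, l2_idx=1
L1[3] = 1; L2[1][1] = 30

Answer: 30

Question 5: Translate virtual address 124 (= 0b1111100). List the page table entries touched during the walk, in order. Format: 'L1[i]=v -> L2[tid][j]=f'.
Answer: L1[3]=1 -> L2[1][3]=98

Derivation:
vaddr = 124 = 0b1111100
Split: l1_idx=3, l2_idx=3, offset=4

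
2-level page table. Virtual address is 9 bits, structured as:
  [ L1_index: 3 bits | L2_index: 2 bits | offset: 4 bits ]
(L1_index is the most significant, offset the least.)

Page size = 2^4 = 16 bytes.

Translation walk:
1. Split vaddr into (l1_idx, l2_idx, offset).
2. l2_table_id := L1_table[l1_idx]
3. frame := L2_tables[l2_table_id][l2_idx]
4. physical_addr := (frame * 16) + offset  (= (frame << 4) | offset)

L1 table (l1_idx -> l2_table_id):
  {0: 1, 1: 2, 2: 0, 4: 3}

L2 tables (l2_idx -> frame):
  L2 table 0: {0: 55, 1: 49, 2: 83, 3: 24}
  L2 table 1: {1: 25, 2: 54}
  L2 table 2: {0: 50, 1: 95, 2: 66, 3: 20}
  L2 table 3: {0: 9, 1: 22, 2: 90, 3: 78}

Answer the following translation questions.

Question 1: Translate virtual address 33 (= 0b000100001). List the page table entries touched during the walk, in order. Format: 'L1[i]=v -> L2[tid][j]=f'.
Answer: L1[0]=1 -> L2[1][2]=54

Derivation:
vaddr = 33 = 0b000100001
Split: l1_idx=0, l2_idx=2, offset=1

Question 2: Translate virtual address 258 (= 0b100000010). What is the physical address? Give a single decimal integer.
Answer: 146

Derivation:
vaddr = 258 = 0b100000010
Split: l1_idx=4, l2_idx=0, offset=2
L1[4] = 3
L2[3][0] = 9
paddr = 9 * 16 + 2 = 146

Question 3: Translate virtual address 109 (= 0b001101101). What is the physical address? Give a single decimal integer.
vaddr = 109 = 0b001101101
Split: l1_idx=1, l2_idx=2, offset=13
L1[1] = 2
L2[2][2] = 66
paddr = 66 * 16 + 13 = 1069

Answer: 1069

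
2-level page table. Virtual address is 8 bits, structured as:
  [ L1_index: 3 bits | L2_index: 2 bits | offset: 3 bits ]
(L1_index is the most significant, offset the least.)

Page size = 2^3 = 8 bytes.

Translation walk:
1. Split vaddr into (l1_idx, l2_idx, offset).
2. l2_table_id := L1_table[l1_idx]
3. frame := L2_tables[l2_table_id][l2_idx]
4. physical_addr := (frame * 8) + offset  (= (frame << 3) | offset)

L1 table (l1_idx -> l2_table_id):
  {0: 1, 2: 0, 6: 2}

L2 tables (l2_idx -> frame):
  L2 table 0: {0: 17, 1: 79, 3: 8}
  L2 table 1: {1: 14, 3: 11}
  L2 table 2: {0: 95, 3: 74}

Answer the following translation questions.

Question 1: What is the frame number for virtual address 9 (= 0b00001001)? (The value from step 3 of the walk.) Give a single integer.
Answer: 14

Derivation:
vaddr = 9: l1_idx=0, l2_idx=1
L1[0] = 1; L2[1][1] = 14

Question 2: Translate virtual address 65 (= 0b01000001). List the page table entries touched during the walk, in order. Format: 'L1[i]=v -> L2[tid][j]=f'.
vaddr = 65 = 0b01000001
Split: l1_idx=2, l2_idx=0, offset=1

Answer: L1[2]=0 -> L2[0][0]=17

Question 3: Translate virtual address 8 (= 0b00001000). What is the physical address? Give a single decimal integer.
Answer: 112

Derivation:
vaddr = 8 = 0b00001000
Split: l1_idx=0, l2_idx=1, offset=0
L1[0] = 1
L2[1][1] = 14
paddr = 14 * 8 + 0 = 112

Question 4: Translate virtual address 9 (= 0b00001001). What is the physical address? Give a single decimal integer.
vaddr = 9 = 0b00001001
Split: l1_idx=0, l2_idx=1, offset=1
L1[0] = 1
L2[1][1] = 14
paddr = 14 * 8 + 1 = 113

Answer: 113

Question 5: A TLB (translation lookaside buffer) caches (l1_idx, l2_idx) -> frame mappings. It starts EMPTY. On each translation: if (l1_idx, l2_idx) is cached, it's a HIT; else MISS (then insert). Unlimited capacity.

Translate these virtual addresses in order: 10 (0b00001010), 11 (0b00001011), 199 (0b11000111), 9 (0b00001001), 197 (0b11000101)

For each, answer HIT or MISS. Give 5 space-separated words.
vaddr=10: (0,1) not in TLB -> MISS, insert
vaddr=11: (0,1) in TLB -> HIT
vaddr=199: (6,0) not in TLB -> MISS, insert
vaddr=9: (0,1) in TLB -> HIT
vaddr=197: (6,0) in TLB -> HIT

Answer: MISS HIT MISS HIT HIT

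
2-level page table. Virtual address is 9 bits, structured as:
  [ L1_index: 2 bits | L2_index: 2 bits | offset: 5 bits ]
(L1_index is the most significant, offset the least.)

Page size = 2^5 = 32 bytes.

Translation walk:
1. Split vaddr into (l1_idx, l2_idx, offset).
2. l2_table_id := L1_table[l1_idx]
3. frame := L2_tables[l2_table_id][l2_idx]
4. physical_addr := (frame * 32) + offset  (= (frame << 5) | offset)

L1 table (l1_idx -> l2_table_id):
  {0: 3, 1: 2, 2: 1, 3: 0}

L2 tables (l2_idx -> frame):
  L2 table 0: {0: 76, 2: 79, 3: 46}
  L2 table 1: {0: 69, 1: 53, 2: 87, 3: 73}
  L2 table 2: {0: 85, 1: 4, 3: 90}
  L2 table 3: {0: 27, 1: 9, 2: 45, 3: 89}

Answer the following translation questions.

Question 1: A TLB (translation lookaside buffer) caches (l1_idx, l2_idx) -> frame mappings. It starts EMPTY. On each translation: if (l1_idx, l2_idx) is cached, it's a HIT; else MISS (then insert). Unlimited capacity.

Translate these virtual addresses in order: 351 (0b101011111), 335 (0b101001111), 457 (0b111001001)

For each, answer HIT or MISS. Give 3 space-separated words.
Answer: MISS HIT MISS

Derivation:
vaddr=351: (2,2) not in TLB -> MISS, insert
vaddr=335: (2,2) in TLB -> HIT
vaddr=457: (3,2) not in TLB -> MISS, insert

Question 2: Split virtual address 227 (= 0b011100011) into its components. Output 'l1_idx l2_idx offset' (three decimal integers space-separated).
vaddr = 227 = 0b011100011
  top 2 bits -> l1_idx = 1
  next 2 bits -> l2_idx = 3
  bottom 5 bits -> offset = 3

Answer: 1 3 3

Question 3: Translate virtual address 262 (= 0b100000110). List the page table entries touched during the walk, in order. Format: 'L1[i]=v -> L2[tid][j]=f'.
Answer: L1[2]=1 -> L2[1][0]=69

Derivation:
vaddr = 262 = 0b100000110
Split: l1_idx=2, l2_idx=0, offset=6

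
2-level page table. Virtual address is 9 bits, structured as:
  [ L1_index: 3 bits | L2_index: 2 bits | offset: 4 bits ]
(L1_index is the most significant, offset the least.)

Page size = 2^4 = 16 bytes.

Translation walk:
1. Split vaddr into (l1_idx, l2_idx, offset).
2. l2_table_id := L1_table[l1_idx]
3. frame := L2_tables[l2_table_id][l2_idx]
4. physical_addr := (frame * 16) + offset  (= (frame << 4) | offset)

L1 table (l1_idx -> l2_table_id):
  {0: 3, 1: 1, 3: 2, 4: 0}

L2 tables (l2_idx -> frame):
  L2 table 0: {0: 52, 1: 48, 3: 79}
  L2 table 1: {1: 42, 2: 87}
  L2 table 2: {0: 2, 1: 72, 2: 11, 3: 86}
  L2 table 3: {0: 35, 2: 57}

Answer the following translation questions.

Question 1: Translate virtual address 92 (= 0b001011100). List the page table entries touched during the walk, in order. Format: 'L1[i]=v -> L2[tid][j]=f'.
Answer: L1[1]=1 -> L2[1][1]=42

Derivation:
vaddr = 92 = 0b001011100
Split: l1_idx=1, l2_idx=1, offset=12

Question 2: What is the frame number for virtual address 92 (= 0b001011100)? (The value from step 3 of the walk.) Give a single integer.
vaddr = 92: l1_idx=1, l2_idx=1
L1[1] = 1; L2[1][1] = 42

Answer: 42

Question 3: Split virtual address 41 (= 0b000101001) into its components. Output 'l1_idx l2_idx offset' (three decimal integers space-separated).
vaddr = 41 = 0b000101001
  top 3 bits -> l1_idx = 0
  next 2 bits -> l2_idx = 2
  bottom 4 bits -> offset = 9

Answer: 0 2 9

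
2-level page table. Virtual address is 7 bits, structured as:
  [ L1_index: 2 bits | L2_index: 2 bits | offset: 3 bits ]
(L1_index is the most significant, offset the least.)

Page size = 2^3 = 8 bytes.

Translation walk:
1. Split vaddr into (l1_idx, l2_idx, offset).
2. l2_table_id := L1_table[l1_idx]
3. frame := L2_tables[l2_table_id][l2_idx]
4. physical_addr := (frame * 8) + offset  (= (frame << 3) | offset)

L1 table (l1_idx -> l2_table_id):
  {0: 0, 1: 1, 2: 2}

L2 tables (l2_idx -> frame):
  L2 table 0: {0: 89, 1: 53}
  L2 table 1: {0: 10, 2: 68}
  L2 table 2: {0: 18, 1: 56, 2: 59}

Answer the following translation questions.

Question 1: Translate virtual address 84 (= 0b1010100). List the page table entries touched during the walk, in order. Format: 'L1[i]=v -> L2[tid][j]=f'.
vaddr = 84 = 0b1010100
Split: l1_idx=2, l2_idx=2, offset=4

Answer: L1[2]=2 -> L2[2][2]=59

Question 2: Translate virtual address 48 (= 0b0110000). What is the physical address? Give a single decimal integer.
vaddr = 48 = 0b0110000
Split: l1_idx=1, l2_idx=2, offset=0
L1[1] = 1
L2[1][2] = 68
paddr = 68 * 8 + 0 = 544

Answer: 544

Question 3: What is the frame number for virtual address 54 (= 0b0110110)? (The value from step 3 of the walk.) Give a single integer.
Answer: 68

Derivation:
vaddr = 54: l1_idx=1, l2_idx=2
L1[1] = 1; L2[1][2] = 68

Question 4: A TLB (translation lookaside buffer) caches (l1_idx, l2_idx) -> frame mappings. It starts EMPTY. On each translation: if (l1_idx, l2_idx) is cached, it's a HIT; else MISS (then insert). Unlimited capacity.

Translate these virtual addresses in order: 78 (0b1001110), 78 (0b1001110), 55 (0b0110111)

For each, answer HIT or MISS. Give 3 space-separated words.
vaddr=78: (2,1) not in TLB -> MISS, insert
vaddr=78: (2,1) in TLB -> HIT
vaddr=55: (1,2) not in TLB -> MISS, insert

Answer: MISS HIT MISS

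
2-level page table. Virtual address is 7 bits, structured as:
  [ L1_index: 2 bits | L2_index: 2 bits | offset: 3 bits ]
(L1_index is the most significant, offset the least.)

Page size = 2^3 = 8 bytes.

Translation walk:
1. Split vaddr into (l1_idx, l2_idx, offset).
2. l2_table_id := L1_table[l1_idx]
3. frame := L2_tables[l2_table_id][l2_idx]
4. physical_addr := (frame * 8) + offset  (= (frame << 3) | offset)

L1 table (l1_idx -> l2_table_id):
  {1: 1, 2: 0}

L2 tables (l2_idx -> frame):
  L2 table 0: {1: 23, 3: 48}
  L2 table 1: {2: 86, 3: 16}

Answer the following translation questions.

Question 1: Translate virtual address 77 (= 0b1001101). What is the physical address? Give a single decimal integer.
Answer: 189

Derivation:
vaddr = 77 = 0b1001101
Split: l1_idx=2, l2_idx=1, offset=5
L1[2] = 0
L2[0][1] = 23
paddr = 23 * 8 + 5 = 189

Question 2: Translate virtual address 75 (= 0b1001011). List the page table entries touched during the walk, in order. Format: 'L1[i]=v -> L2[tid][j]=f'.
Answer: L1[2]=0 -> L2[0][1]=23

Derivation:
vaddr = 75 = 0b1001011
Split: l1_idx=2, l2_idx=1, offset=3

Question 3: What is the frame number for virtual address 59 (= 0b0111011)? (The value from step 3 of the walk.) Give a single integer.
Answer: 16

Derivation:
vaddr = 59: l1_idx=1, l2_idx=3
L1[1] = 1; L2[1][3] = 16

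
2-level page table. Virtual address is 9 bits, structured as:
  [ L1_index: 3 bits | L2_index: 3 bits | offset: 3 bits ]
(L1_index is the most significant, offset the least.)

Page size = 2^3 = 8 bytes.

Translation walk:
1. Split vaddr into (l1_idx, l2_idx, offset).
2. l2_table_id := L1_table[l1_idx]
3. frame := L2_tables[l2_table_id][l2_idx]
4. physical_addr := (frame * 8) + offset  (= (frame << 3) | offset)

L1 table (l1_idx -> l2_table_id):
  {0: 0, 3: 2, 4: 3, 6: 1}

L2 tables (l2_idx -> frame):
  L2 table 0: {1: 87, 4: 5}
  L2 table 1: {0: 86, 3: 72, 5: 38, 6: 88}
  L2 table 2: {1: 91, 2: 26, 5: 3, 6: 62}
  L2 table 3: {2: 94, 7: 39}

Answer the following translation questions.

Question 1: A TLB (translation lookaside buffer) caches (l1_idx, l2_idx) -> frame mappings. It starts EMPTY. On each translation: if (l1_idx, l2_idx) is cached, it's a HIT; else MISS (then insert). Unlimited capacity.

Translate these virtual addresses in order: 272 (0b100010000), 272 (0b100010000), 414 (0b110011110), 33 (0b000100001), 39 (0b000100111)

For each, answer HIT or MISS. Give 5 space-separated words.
vaddr=272: (4,2) not in TLB -> MISS, insert
vaddr=272: (4,2) in TLB -> HIT
vaddr=414: (6,3) not in TLB -> MISS, insert
vaddr=33: (0,4) not in TLB -> MISS, insert
vaddr=39: (0,4) in TLB -> HIT

Answer: MISS HIT MISS MISS HIT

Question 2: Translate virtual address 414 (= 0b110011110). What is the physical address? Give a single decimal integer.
Answer: 582

Derivation:
vaddr = 414 = 0b110011110
Split: l1_idx=6, l2_idx=3, offset=6
L1[6] = 1
L2[1][3] = 72
paddr = 72 * 8 + 6 = 582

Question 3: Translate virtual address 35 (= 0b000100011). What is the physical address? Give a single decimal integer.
vaddr = 35 = 0b000100011
Split: l1_idx=0, l2_idx=4, offset=3
L1[0] = 0
L2[0][4] = 5
paddr = 5 * 8 + 3 = 43

Answer: 43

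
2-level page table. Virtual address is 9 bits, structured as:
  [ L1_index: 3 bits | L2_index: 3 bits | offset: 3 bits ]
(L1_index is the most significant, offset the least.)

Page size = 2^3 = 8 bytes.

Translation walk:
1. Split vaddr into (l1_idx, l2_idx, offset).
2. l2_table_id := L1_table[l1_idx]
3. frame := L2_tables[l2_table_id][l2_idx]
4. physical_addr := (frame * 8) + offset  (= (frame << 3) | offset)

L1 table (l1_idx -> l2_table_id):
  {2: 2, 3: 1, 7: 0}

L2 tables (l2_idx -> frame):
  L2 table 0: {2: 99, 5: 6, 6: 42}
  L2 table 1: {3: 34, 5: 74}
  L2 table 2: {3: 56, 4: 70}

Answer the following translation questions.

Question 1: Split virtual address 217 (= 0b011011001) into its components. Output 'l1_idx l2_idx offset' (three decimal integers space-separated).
Answer: 3 3 1

Derivation:
vaddr = 217 = 0b011011001
  top 3 bits -> l1_idx = 3
  next 3 bits -> l2_idx = 3
  bottom 3 bits -> offset = 1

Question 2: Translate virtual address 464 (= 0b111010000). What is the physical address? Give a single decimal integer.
Answer: 792

Derivation:
vaddr = 464 = 0b111010000
Split: l1_idx=7, l2_idx=2, offset=0
L1[7] = 0
L2[0][2] = 99
paddr = 99 * 8 + 0 = 792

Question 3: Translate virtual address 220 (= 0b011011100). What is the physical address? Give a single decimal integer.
Answer: 276

Derivation:
vaddr = 220 = 0b011011100
Split: l1_idx=3, l2_idx=3, offset=4
L1[3] = 1
L2[1][3] = 34
paddr = 34 * 8 + 4 = 276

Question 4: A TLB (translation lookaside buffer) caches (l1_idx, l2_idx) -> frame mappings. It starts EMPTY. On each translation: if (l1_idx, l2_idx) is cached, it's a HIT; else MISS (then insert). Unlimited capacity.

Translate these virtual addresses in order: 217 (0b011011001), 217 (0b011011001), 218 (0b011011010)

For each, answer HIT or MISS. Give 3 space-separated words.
Answer: MISS HIT HIT

Derivation:
vaddr=217: (3,3) not in TLB -> MISS, insert
vaddr=217: (3,3) in TLB -> HIT
vaddr=218: (3,3) in TLB -> HIT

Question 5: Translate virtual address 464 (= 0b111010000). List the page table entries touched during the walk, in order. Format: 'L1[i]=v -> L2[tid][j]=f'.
Answer: L1[7]=0 -> L2[0][2]=99

Derivation:
vaddr = 464 = 0b111010000
Split: l1_idx=7, l2_idx=2, offset=0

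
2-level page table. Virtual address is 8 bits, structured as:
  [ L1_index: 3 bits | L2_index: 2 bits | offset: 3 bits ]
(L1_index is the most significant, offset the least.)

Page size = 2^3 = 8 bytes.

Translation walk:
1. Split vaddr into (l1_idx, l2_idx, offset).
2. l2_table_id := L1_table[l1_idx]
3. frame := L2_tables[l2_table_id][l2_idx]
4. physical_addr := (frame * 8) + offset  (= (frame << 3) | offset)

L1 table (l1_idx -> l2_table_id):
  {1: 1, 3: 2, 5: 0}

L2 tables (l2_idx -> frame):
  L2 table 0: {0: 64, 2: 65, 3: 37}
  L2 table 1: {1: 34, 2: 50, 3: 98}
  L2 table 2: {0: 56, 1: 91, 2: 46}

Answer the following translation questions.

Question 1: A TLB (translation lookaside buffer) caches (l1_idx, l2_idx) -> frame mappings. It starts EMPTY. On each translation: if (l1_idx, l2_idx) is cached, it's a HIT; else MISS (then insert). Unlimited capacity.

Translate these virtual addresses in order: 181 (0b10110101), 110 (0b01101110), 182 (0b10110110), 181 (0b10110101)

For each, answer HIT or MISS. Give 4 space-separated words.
vaddr=181: (5,2) not in TLB -> MISS, insert
vaddr=110: (3,1) not in TLB -> MISS, insert
vaddr=182: (5,2) in TLB -> HIT
vaddr=181: (5,2) in TLB -> HIT

Answer: MISS MISS HIT HIT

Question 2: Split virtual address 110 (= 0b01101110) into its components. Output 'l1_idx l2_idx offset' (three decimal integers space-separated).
Answer: 3 1 6

Derivation:
vaddr = 110 = 0b01101110
  top 3 bits -> l1_idx = 3
  next 2 bits -> l2_idx = 1
  bottom 3 bits -> offset = 6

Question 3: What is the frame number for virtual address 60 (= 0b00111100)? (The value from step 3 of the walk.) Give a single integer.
Answer: 98

Derivation:
vaddr = 60: l1_idx=1, l2_idx=3
L1[1] = 1; L2[1][3] = 98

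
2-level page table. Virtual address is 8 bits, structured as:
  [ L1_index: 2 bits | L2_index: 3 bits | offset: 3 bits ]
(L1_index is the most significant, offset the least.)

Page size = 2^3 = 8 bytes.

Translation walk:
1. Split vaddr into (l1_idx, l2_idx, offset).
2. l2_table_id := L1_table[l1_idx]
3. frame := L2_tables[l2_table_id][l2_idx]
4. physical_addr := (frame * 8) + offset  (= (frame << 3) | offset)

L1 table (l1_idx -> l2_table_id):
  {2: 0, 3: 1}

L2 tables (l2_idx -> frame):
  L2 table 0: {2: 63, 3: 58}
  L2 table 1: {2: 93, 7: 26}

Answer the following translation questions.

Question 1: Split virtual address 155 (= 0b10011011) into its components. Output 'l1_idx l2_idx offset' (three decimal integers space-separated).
Answer: 2 3 3

Derivation:
vaddr = 155 = 0b10011011
  top 2 bits -> l1_idx = 2
  next 3 bits -> l2_idx = 3
  bottom 3 bits -> offset = 3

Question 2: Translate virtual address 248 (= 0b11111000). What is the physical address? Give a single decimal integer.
vaddr = 248 = 0b11111000
Split: l1_idx=3, l2_idx=7, offset=0
L1[3] = 1
L2[1][7] = 26
paddr = 26 * 8 + 0 = 208

Answer: 208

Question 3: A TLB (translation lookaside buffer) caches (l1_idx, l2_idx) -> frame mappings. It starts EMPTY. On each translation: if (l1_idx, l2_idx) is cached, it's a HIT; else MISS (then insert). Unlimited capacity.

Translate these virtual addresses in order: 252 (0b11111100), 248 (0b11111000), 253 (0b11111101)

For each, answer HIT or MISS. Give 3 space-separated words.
vaddr=252: (3,7) not in TLB -> MISS, insert
vaddr=248: (3,7) in TLB -> HIT
vaddr=253: (3,7) in TLB -> HIT

Answer: MISS HIT HIT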